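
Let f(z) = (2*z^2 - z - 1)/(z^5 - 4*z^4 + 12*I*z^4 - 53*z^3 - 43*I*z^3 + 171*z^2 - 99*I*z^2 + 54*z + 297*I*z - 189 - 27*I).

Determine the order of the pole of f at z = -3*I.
Factor the denominator:
  z^5 - 4*z^4 + 12*I*z^4 - 53*z^3 - 43*I*z^3 + 171*z^2 - 99*I*z^2 + 54*z + 297*I*z - 189 - 27*I = (z + 3*I)^3*(z - 3 + I)*(z - 1 + 2*I)

The numerator P(z) = 2*z^2 - z - 1 has P(-3*I) = -19 + 3*I ≠ 0, so no factor of (z + 3*I) cancels.
Near z = -3*I we can therefore write f(z) = g(z)/(z + 3*I)^3 with g analytic at -3*I and g(-3*I) ≠ 0 (g is the numerator divided by the remaining denominator factors).

Hence z = -3*I is a pole of order 3.

Final answer: 3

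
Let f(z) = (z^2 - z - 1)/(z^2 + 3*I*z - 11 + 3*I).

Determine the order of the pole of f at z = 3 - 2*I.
Factor the denominator:
  z^2 + 3*I*z - 11 + 3*I = (z - 3 + 2*I)*(z + 3 + I)

The numerator P(z) = z^2 - z - 1 has P(3 - 2*I) = 1 - 10*I ≠ 0, so no factor of (z - 3 + 2*I) cancels.
Near z = 3 - 2*I we can therefore write f(z) = g(z)/(z - 3 + 2*I) with g analytic at 3 - 2*I and g(3 - 2*I) ≠ 0 (g is the numerator divided by the remaining denominator factors).

Hence z = 3 - 2*I is a pole of order 1.

Final answer: 1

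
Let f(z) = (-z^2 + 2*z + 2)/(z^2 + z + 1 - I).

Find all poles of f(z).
The singularities of f are the zeros of the denominator. Factoring,
  z^2 + z + 1 - I = (z - I)*(z + 1 + I)
so the candidates are z = I, z = -1 - I.

Check the numerator P(z) = -z^2 + 2*z + 2 at each one:
  P(I) = 3 + 2*I ≠ 0, so z = I is a (simple) pole.
  P(-1 - I) = -4*I ≠ 0, so z = -1 - I is a (simple) pole.

Poles of f: {-1 - I, I}

Final answer: {-1 - I, I}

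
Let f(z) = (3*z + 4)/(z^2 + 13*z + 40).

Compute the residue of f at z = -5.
Write f(z) = P(z)/Q(z) with P(z) = 3*z + 4 and Q(z) = z^2 + 13*z + 40.
The denominator factors as Q(z) = (z + 8)*(z + 5), so z = -5 is a simple zero of Q and P is analytic there; z = -5 is therefore a simple pole and
  Res(f, z₀) = P(z₀)/Q'(z₀).

Q'(z) = 2*z + 13, so Q'(-5) = 3.
P(-5) = -11.

Res(f, -5) = (-11)/(3) = -11/3

Final answer: -11/3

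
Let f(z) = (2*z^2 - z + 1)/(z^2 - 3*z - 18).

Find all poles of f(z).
{-3, 6}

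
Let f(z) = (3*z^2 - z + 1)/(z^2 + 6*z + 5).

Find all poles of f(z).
{-5, -1}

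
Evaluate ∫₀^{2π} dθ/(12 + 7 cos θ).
Let J = ∫₀^{2π} dθ/(12 + 7 cos θ).
Put z = e^{iθ}: then cos θ = (z + 1/z)/2, dθ = dz/(iz), and z runs once counterclockwise around |z| = 1:
  J = ∮_{|z|=1} 1/(12 + 7*(z + 1/z)/2) · dz/(iz) = (2/i) ∮_{|z|=1} dz/(7*z^2 + 24*z + 7).
The roots of 7*z^2 + 24*z + 7 are z = (-12 ± sqrt(12^2 - 7^2))/7, with sqrt(95) = sqrt(95); their product is 1, so only z₊ = -12/7 + sqrt(95)/7 lies inside the unit circle (z₋ = -12/7 - sqrt(95)/7 lies outside).
z₊ is a simple zero of q(z) = 7*z^2 + 24*z + 7, so Res(1/q, z₊) = 1/q'(z₊) with q'(z) = 14*z + 24; and q'(z₊) = 7*(z₊ - z₋) = 2*sqrt(95).
Therefore J = (2/i) · 2πi · 1/(2*sqrt(95)) = 2*pi/(sqrt(95)) = 2*sqrt(95)*pi/95

Final answer: 2*sqrt(95)*pi/95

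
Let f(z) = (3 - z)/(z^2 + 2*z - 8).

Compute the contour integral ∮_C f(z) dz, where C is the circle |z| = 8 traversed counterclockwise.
-2*I*pi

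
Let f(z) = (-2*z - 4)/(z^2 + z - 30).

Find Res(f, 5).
-14/11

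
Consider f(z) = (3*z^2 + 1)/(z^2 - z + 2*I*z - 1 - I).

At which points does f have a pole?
The singularities of f are the zeros of the denominator. Factoring,
  z^2 - z + 2*I*z - 1 - I = (z - 1 + I)*(z + I)
so the candidates are z = 1 - I, z = -I.

Check the numerator P(z) = 3*z^2 + 1 at each one:
  P(1 - I) = 1 - 6*I ≠ 0, so z = 1 - I is a (simple) pole.
  P(-I) = -2 ≠ 0, so z = -I is a (simple) pole.

Poles of f: {-I, 1 - I}

Final answer: {-I, 1 - I}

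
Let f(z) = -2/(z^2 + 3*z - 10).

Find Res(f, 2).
Write f(z) = P(z)/Q(z) with P(z) = -2 and Q(z) = z^2 + 3*z - 10.
The denominator factors as Q(z) = (z - 2)*(z + 5), so z = 2 is a simple zero of Q and P is analytic there; z = 2 is therefore a simple pole and
  Res(f, z₀) = P(z₀)/Q'(z₀).

Q'(z) = 2*z + 3, so Q'(2) = 7.
P(2) = -2.

Res(f, 2) = (-2)/(7) = -2/7

Final answer: -2/7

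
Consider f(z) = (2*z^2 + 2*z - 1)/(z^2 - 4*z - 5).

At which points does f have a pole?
The singularities of f are the zeros of the denominator. Factoring,
  z^2 - 4*z - 5 = (z - 5)*(z + 1)
so the candidates are z = 5, z = -1.

Check the numerator P(z) = 2*z^2 + 2*z - 1 at each one:
  P(5) = 59 ≠ 0, so z = 5 is a (simple) pole.
  P(-1) = -1 ≠ 0, so z = -1 is a (simple) pole.

Poles of f: {-1, 5}

Final answer: {-1, 5}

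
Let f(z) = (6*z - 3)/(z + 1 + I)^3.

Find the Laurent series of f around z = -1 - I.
Put w = z - (-1 - I), i.e. z = w - 1 - I. The denominator is w^3, so it suffices to rewrite the numerator in powers of w.

P(z) = 6*z - 3
P(w - 1 - I) = -9 - 6*I + 6*w

Dividing each term by w^3:
  f = (-9 - 6*I)/w^3 + 6/w^2

Substituting back w = z + 1 + I:
  f(z) = (-9 - 6*I)/(z + 1 + I)^3 + 6/(z + 1 + I)^2

The series is finite because the numerator is a polynomial; the negative powers form the principal part.

Final answer: (-9 - 6*I)/(z + 1 + I)^3 + 6/(z + 1 + I)^2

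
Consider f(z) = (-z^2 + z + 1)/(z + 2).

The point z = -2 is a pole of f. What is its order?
Factor the denominator:
  z + 2 = (z + 2)

The numerator P(z) = -z^2 + z + 1 has P(-2) = -5 ≠ 0, so no factor of (z + 2) cancels.
Near z = -2 we can therefore write f(z) = g(z)/(z + 2) with g analytic at -2 and g(-2) ≠ 0 (g is just the numerator).

Hence z = -2 is a pole of order 1.

Final answer: 1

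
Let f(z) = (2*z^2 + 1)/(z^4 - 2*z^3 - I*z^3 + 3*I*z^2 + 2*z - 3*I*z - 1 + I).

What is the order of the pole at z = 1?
3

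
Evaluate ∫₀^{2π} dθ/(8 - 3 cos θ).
Call the integral J. The integrand is 2π-periodic and we integrate over a full period, so shifting θ does not change the value (θ → θ + π flips the sign of the trig term). Hence
  J = ∫₀^{2π} dθ/(8 + 3 cos θ).
Put z = e^{iθ}: then cos θ = (z + 1/z)/2, dθ = dz/(iz), and z runs once counterclockwise around |z| = 1:
  J = ∮_{|z|=1} 1/(8 + 3*(z + 1/z)/2) · dz/(iz) = (2/i) ∮_{|z|=1} dz/(3*z^2 + 16*z + 3).
The roots of 3*z^2 + 16*z + 3 are z = (-8 ± sqrt(8^2 - 3^2))/3, with sqrt(55) = sqrt(55); their product is 1, so only z₊ = -8/3 + sqrt(55)/3 lies inside the unit circle (z₋ = -8/3 - sqrt(55)/3 lies outside).
z₊ is a simple zero of q(z) = 3*z^2 + 16*z + 3, so Res(1/q, z₊) = 1/q'(z₊) with q'(z) = 6*z + 16; and q'(z₊) = 3*(z₊ - z₋) = 2*sqrt(55).
Therefore J = (2/i) · 2πi · 1/(2*sqrt(55)) = 2*pi/(sqrt(55)) = 2*sqrt(55)*pi/55

Final answer: 2*sqrt(55)*pi/55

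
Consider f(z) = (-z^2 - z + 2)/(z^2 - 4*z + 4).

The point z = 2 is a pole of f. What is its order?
2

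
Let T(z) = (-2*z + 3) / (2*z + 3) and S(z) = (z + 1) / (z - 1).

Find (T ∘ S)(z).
(T ∘ S)(z) = T(S(z)) = ((-2)*S(z) + (3))/((2)*S(z) + (3)). Multiply numerator and denominator by z - 1:
  numerator:   (-2)*(z + 1) + (3)*(z - 1) = z - 5
  denominator: (2)*(z + 1) + (3)*(z - 1) = 5*z - 1
(T ∘ S)(z) = (z - 5)/(5*z - 1)

Final answer: (z - 5)/(5*z - 1)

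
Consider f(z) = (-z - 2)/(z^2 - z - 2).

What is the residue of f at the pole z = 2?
-4/3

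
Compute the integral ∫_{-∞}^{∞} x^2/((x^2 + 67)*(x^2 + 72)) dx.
Let f(z) = z^2/((z^2 + 67)*(z^2 + 72)). The denominator has no real zeros and deg Q - deg P = 2 ≥ 2, so the integral of f over the upper semicircle |z| = R tends to 0 as R → ∞. Closing the contour in the upper half-plane,
  ∫_{-∞}^{∞} f(x) dx = 2πi · Σ Res(f, z_k)  over the poles with Im z_k > 0.

Zeros of the denominator: z^2 + 72 = 0 gives z = ±6*sqrt(2)*I; z^2 + 67 = 0 gives z = ±sqrt(67)*I.
Upper half-plane: z = 6*sqrt(2)*I, z = sqrt(67)*I (simple).

Each pole is a simple zero of Q(z) = z^4 + 139*z^2 + 4824, so Res(f, z₀) = P(z₀)/Q'(z₀) with P(z) = z^2, Q'(z) = 4*z^3 + 278*z:
  Res(f, 6*sqrt(2)*I) = (-72)/(-60*sqrt(2)*I) = -3*sqrt(2)*I/5
  Res(f, sqrt(67)*I) = (-67)/(10*sqrt(67)*I) = sqrt(67)*I/10

Sum of residues: I*(-6*sqrt(2) + sqrt(67))/10
∫_{-∞}^{∞} f(x) dx = 2πi · (I*(-6*sqrt(2) + sqrt(67))/10) = pi*(-sqrt(67) + 6*sqrt(2))/5

Final answer: pi*(-sqrt(67) + 6*sqrt(2))/5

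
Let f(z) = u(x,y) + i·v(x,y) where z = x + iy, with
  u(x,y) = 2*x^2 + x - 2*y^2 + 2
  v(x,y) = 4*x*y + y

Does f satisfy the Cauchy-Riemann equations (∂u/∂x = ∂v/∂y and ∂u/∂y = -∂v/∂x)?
∂u/∂x = 4*x + 1
∂v/∂y = 4*x + 1
∂u/∂y = -4*y
∂v/∂x = 4*y
∂u/∂x = ∂v/∂y and ∂u/∂y = -∂v/∂x hold identically; f is analytic.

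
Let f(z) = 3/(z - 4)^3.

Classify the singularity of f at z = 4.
Write f(z) = g(z)/(z - 4)^3 with g(z) = 3.
g is entire and g(4) = 3 ≠ 0, so no factor of (z - 4) cancels: the Laurent expansion of f about z = 4 starts at the power -3, i.e. lim_{z→z₀} (z - z₀)^3 f(z) = 3 is finite and nonzero.
So z = 4 is a pole of order 3.

Final answer: pole of order 3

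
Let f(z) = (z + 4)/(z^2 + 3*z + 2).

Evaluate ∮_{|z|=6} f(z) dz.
By the residue theorem, ∮_C f(z) dz = 2πi · (sum of the residues of f at the poles inside |z| = 6).

The denominator factors as (z + 1)*(z + 2), so the singularities of f are simple poles at z = -1, z = -2.
  |-1|² = 1 < 36 = 6², so this pole is inside the contour.
  |-2|² = 4 < 36 = 6², so this pole is inside the contour.

With P(z) = z + 4 and Q(z) = z^2 + 3*z + 2, each pole is simple, so Res(f, z₀) = P(z₀)/Q'(z₀) with Q'(z) = 2*z + 3.
  Res(f, -1) = P(-1)/Q'(-1) = (3)/(1) = 3
  Res(f, -2) = P(-2)/Q'(-2) = (2)/(-1) = -2

Sum of residues inside C: 1
∮_C f(z) dz = 2πi · (1) = 2*I*pi

Final answer: 2*I*pi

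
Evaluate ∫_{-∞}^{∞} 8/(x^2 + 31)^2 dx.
Let f(z) = 8/(z^2 + 31)^2. The denominator has no real zeros and deg Q - deg P = 4 ≥ 2, so the integral of f over the upper semicircle |z| = R tends to 0 as R → ∞. Closing the contour in the upper half-plane,
  ∫_{-∞}^{∞} f(x) dx = 2πi · Σ Res(f, z_k)  over the poles with Im z_k > 0.

Zeros of the denominator: z^2 + 31 = 0 gives z = ±sqrt(31)*I.
Upper half-plane: z = sqrt(31)*I (a pole of order 2).

Write f(z) = g(z)/(z - sqrt(31)*I)^2 with g(z) = 8/(z + sqrt(31)*I)^2. For a double pole, Res(f, z₀) = g'(z₀):
  g'(z) = -16/(z + sqrt(31)*I)^3
  Res(f, sqrt(31)*I) = g'(sqrt(31)*I) = -2*sqrt(31)*I/961

∫_{-∞}^{∞} f(x) dx = 2πi · (-2*sqrt(31)*I/961) = 4*sqrt(31)*pi/961

Final answer: 4*sqrt(31)*pi/961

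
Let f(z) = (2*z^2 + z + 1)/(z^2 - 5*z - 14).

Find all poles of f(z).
The singularities of f are the zeros of the denominator. Factoring,
  z^2 - 5*z - 14 = (z - 7)*(z + 2)
so the candidates are z = 7, z = -2.

Check the numerator P(z) = 2*z^2 + z + 1 at each one:
  P(7) = 106 ≠ 0, so z = 7 is a (simple) pole.
  P(-2) = 7 ≠ 0, so z = -2 is a (simple) pole.

Poles of f: {-2, 7}

Final answer: {-2, 7}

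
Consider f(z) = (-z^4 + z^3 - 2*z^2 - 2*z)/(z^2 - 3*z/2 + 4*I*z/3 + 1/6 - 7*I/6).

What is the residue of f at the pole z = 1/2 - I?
-93/40 - 12*I/5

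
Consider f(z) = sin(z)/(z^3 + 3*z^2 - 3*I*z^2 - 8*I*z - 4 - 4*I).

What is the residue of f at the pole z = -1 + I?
Write f(z) = P(z)/Q(z) with P(z) = sin(z) and Q(z) = z^3 + 3*z^2 - 3*I*z^2 - 8*I*z - 4 - 4*I.
The denominator factors as Q(z) = (z + 2)*(z + 1 - I)*(z - 2*I), so z = -1 + I is a simple zero of Q and P is analytic there; z = -1 + I is therefore a simple pole and
  Res(f, z₀) = P(z₀)/Q'(z₀).

Q'(z) = 3*z^2 + 6*z - 6*I*z - 8*I, so Q'(-1 + I) = -2*I.
P(-1 + I) = -sin(1 - I).

Res(f, -1 + I) = (-sin(1 - I))/(-2*I) = -I*sin(1 - I)/2

Final answer: -I*sin(1 - I)/2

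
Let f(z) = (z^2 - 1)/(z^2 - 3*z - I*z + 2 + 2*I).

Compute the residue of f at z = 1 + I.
Write f(z) = P(z)/Q(z) with P(z) = z^2 - 1 and Q(z) = z^2 - 3*z - I*z + 2 + 2*I.
The denominator factors as Q(z) = (z - 2)*(z - 1 - I), so z = 1 + I is a simple zero of Q and P is analytic there; z = 1 + I is therefore a simple pole and
  Res(f, z₀) = P(z₀)/Q'(z₀).

Q'(z) = 2*z - 3 - I, so Q'(1 + I) = -1 + I.
P(1 + I) = -1 + 2*I.

Res(f, 1 + I) = (-1 + 2*I)/(-1 + I) = 3/2 - I/2

Final answer: 3/2 - I/2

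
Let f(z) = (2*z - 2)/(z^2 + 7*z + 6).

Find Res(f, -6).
14/5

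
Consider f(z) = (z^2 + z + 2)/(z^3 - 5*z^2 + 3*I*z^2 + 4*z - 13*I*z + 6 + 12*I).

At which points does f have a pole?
The singularities of f are the zeros of the denominator. Factoring,
  z^3 - 5*z^2 + 3*I*z^2 + 4*z - 13*I*z + 6 + 12*I = (z - 2 + I)*(z + 2*I)*(z - 3)
so the candidates are z = 2 - I, z = -2*I, z = 3.

Check the numerator P(z) = z^2 + z + 2 at each one:
  P(2 - I) = 7 - 5*I ≠ 0, so z = 2 - I is a (simple) pole.
  P(-2*I) = -2 - 2*I ≠ 0, so z = -2*I is a (simple) pole.
  P(3) = 14 ≠ 0, so z = 3 is a (simple) pole.

Poles of f: {-2*I, 2 - I, 3}

Final answer: {-2*I, 2 - I, 3}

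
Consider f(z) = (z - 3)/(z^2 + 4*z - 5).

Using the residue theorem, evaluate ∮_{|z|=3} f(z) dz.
By the residue theorem, ∮_C f(z) dz = 2πi · (sum of the residues of f at the poles inside |z| = 3).

The denominator factors as (z - 1)*(z + 5), so the singularities of f are simple poles at z = 1, z = -5.
  |1|² = 1 < 9 = 3², so this pole is inside the contour.
  |-5|² = 25 > 9 = 3², so this pole is outside the contour.

With P(z) = z - 3 and Q(z) = z^2 + 4*z - 5, each pole is simple, so Res(f, z₀) = P(z₀)/Q'(z₀) with Q'(z) = 2*z + 4.
  Res(f, 1) = P(1)/Q'(1) = (-2)/(6) = -1/3

∮_C f(z) dz = 2πi · (-1/3) = -2*I*pi/3

Final answer: -2*I*pi/3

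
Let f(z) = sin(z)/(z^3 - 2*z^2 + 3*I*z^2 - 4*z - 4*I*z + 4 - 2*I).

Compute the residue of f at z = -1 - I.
Write f(z) = P(z)/Q(z) with P(z) = sin(z) and Q(z) = z^3 - 2*z^2 + 3*I*z^2 - 4*z - 4*I*z + 4 - 2*I.
The denominator factors as Q(z) = (z + 1 + I)*(z - 1 + I)*(z - 2 + I), so z = -1 - I is a simple zero of Q and P is analytic there; z = -1 - I is therefore a simple pole and
  Res(f, z₀) = P(z₀)/Q'(z₀).

Q'(z) = 3*z^2 - 4*z + 6*I*z - 4 - 4*I, so Q'(-1 - I) = 6.
P(-1 - I) = -sin(1 + I).

Res(f, -1 - I) = (-sin(1 + I))/(6) = -sin(1 + I)/6

Final answer: -sin(1 + I)/6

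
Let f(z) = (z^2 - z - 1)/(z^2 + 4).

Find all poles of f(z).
{-2*I, 2*I}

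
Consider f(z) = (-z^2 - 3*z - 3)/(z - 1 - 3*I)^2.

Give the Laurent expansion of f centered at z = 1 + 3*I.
(2 - 15*I)/(z - 1 - 3*I)^2 + (-5 - 6*I)/(z - 1 - 3*I) - 1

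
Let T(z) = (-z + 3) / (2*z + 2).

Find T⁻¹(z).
Set w = T(z) = (-z + 3) / (2*z + 2) and solve for z:
  w*(2*z + 2) = -z + 3
  2*w + z*(2*w + 1) - 3 = 0
  z*(2*w + 1) = 3 - 2*w
  z = (2*w - 3)/(-2*w - 1)
Renaming the variable, T⁻¹(z) = (2*z - 3)/(-2*z - 1) = (-2*z + 3)/(2*z + 1).
(Check: ad - bc = -8 ≠ 0, so T is invertible.)

Final answer: (-2*z + 3)/(2*z + 1)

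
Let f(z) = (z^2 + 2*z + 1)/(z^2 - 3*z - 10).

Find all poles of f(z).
The singularities of f are the zeros of the denominator. Factoring,
  z^2 - 3*z - 10 = (z + 2)*(z - 5)
so the candidates are z = -2, z = 5.

Check the numerator P(z) = z^2 + 2*z + 1 at each one:
  P(-2) = 1 ≠ 0, so z = -2 is a (simple) pole.
  P(5) = 36 ≠ 0, so z = 5 is a (simple) pole.

Poles of f: {-2, 5}

Final answer: {-2, 5}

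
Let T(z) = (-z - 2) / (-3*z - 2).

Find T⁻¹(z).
(-2*z + 2)/(3*z - 1)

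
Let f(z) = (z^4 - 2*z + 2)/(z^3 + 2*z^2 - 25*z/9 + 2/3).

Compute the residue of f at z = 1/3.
-109/90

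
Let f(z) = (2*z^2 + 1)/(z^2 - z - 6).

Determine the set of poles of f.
The singularities of f are the zeros of the denominator. Factoring,
  z^2 - z - 6 = (z - 3)*(z + 2)
so the candidates are z = 3, z = -2.

Check the numerator P(z) = 2*z^2 + 1 at each one:
  P(3) = 19 ≠ 0, so z = 3 is a (simple) pole.
  P(-2) = 9 ≠ 0, so z = -2 is a (simple) pole.

Poles of f: {-2, 3}

Final answer: {-2, 3}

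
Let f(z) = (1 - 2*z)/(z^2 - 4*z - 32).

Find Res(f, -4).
-3/4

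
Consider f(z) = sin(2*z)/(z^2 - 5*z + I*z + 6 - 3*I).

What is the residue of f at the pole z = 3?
Write f(z) = P(z)/Q(z) with P(z) = sin(2*z) and Q(z) = z^2 - 5*z + I*z + 6 - 3*I.
The denominator factors as Q(z) = (z - 3)*(z - 2 + I), so z = 3 is a simple zero of Q and P is analytic there; z = 3 is therefore a simple pole and
  Res(f, z₀) = P(z₀)/Q'(z₀).

Q'(z) = 2*z - 5 + I, so Q'(3) = 1 + I.
P(3) = sin(6).

Res(f, 3) = (sin(6))/(1 + I) = (1/2 - I/2)*sin(6)

Final answer: (1/2 - I/2)*sin(6)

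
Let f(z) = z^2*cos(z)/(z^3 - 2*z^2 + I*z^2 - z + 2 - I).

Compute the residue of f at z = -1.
Write f(z) = P(z)/Q(z) with P(z) = z^2*cos(z) and Q(z) = z^3 - 2*z^2 + I*z^2 - z + 2 - I.
The denominator factors as Q(z) = (z + 1)*(z - 2 + I)*(z - 1), so z = -1 is a simple zero of Q and P is analytic there; z = -1 is therefore a simple pole and
  Res(f, z₀) = P(z₀)/Q'(z₀).

Q'(z) = 3*z^2 - 4*z + 2*I*z - 1, so Q'(-1) = 6 - 2*I.
P(-1) = cos(1).

Res(f, -1) = (cos(1))/(6 - 2*I) = (3/20 + I/20)*cos(1)

Final answer: (3/20 + I/20)*cos(1)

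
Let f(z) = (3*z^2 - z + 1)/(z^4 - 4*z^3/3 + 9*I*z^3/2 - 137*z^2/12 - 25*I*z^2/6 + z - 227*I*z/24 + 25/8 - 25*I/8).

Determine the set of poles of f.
{-3/2 - 2*I, -1/2, 1/3 - I, 3 - 3*I/2}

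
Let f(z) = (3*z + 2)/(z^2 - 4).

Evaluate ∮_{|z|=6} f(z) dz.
By the residue theorem, ∮_C f(z) dz = 2πi · (sum of the residues of f at the poles inside |z| = 6).

The denominator factors as (z - 2)*(z + 2), so the singularities of f are simple poles at z = 2, z = -2.
  |2|² = 4 < 36 = 6², so this pole is inside the contour.
  |-2|² = 4 < 36 = 6², so this pole is inside the contour.

With P(z) = 3*z + 2 and Q(z) = z^2 - 4, each pole is simple, so Res(f, z₀) = P(z₀)/Q'(z₀) with Q'(z) = 2*z.
  Res(f, 2) = P(2)/Q'(2) = (8)/(4) = 2
  Res(f, -2) = P(-2)/Q'(-2) = (-4)/(-4) = 1

Sum of residues inside C: 3
∮_C f(z) dz = 2πi · (3) = 6*I*pi

Final answer: 6*I*pi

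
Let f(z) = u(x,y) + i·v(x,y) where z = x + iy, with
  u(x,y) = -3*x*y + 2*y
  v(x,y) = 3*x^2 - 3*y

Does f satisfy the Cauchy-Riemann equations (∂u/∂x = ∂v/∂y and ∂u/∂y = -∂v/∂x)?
∂u/∂x = -3*y
∂v/∂y = -3
∂u/∂y = 2 - 3*x
∂v/∂x = 6*x
∂u/∂x ≠ ∂v/∂y and ∂u/∂y ≠ -∂v/∂x; the Cauchy-Riemann equations are not satisfied, so f is not analytic.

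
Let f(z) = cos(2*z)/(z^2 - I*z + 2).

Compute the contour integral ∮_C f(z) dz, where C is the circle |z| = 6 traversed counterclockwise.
By the residue theorem, ∮_C f(z) dz = 2πi · (sum of the residues of f at the poles inside |z| = 6).

The denominator factors as (z - 2*I)*(z + I), so the singularities of f are simple poles at z = 2*I, z = -I.
  |2*I|² = 4 < 36 = 6², so this pole is inside the contour.
  |-I|² = 1 < 36 = 6², so this pole is inside the contour.

With P(z) = cos(2*z) and Q(z) = z^2 - I*z + 2, each pole is simple, so Res(f, z₀) = P(z₀)/Q'(z₀) with Q'(z) = 2*z - I.
  Res(f, 2*I) = P(2*I)/Q'(2*I) = (cosh(4))/(3*I) = -I*cosh(4)/3
  Res(f, -I) = P(-I)/Q'(-I) = (cosh(2))/(-3*I) = I*cosh(2)/3

Sum of residues inside C: -I*cosh(4)/3 + I*cosh(2)/3
∮_C f(z) dz = 2πi · (-I*cosh(4)/3 + I*cosh(2)/3) = -2*pi*cosh(2)/3 + 2*pi*cosh(4)/3

Final answer: -2*pi*cosh(2)/3 + 2*pi*cosh(4)/3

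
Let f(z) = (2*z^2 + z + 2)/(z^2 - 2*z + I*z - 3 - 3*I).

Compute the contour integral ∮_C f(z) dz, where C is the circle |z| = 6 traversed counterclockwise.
By the residue theorem, ∮_C f(z) dz = 2πi · (sum of the residues of f at the poles inside |z| = 6).

The denominator factors as (z - 3)*(z + 1 + I), so the singularities of f are simple poles at z = 3, z = -1 - I.
  |3|² = 9 < 36 = 6², so this pole is inside the contour.
  |-1 - I|² = 2 < 36 = 6², so this pole is inside the contour.

With P(z) = 2*z^2 + z + 2 and Q(z) = z^2 - 2*z + I*z - 3 - 3*I, each pole is simple, so Res(f, z₀) = P(z₀)/Q'(z₀) with Q'(z) = 2*z - 2 + I.
  Res(f, 3) = P(3)/Q'(3) = (23)/(4 + I) = 92/17 - 23*I/17
  Res(f, -1 - I) = P(-1 - I)/Q'(-1 - I) = (1 + 3*I)/(-4 - I) = -7/17 - 11*I/17

Sum of residues inside C: 5 - 2*I
∮_C f(z) dz = 2πi · (5 - 2*I) = pi*(4 + 10*I)

Final answer: pi*(4 + 10*I)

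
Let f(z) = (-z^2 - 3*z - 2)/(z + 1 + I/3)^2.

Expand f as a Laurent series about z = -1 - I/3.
Put w = z - (-1 - I/3), i.e. z = w - 1 - I/3. The denominator is w^2, so it suffices to rewrite the numerator in powers of w.

P(z) = -z^2 - 3*z - 2
P(w - 1 - I/3) = 1/9 + I/3 + (-1 + 2*I/3)*w - w^2

Dividing each term by w^2:
  f = (1/9 + I/3)/w^2 + (-1 + 2*I/3)/w - 1

Substituting back w = z + 1 + I/3:
  f(z) = (1/9 + I/3)/(z + 1 + I/3)^2 + (-1 + 2*I/3)/(z + 1 + I/3) - 1

The series is finite because the numerator is a polynomial; the negative powers form the principal part, and the coefficient of 1/(z + 1 + I/3) gives Res(f, -1 - I/3) = -1 + 2*I/3.

Final answer: (1/9 + I/3)/(z + 1 + I/3)^2 + (-1 + 2*I/3)/(z + 1 + I/3) - 1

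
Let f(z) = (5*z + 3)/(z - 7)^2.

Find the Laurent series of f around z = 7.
Put w = z - (7), i.e. z = w + 7. The denominator is w^2, so it suffices to rewrite the numerator in powers of w.

P(z) = 5*z + 3
P(w + 7) = 38 + 5*w

Dividing each term by w^2:
  f = 38/w^2 + 5/w

Substituting back w = z - 7:
  f(z) = 38/(z - 7)^2 + 5/(z - 7)

The series is finite because the numerator is a polynomial; the negative powers form the principal part, and the coefficient of 1/(z - 7) gives Res(f, 7) = 5.

Final answer: 38/(z - 7)^2 + 5/(z - 7)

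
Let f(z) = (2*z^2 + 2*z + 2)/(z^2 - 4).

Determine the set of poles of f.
The singularities of f are the zeros of the denominator. Factoring,
  z^2 - 4 = (z + 2)*(z - 2)
so the candidates are z = -2, z = 2.

Check the numerator P(z) = 2*z^2 + 2*z + 2 at each one:
  P(-2) = 6 ≠ 0, so z = -2 is a (simple) pole.
  P(2) = 14 ≠ 0, so z = 2 is a (simple) pole.

Poles of f: {-2, 2}

Final answer: {-2, 2}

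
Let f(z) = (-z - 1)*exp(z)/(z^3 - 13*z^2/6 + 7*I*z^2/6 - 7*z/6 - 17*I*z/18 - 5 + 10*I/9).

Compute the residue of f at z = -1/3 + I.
Write f(z) = P(z)/Q(z) with P(z) = (-z - 1)*exp(z) and Q(z) = z^3 - 13*z^2/6 + 7*I*z^2/6 - 7*z/6 - 17*I*z/18 - 5 + 10*I/9.
The denominator factors as Q(z) = (z - 3 + 2*I/3)*(z + 1/3 - I)*(z + 1/2 + 3*I/2), so z = -1/3 + I is a simple zero of Q and P is analytic there; z = -1/3 + I is therefore a simple pole and
  Res(f, z₀) = P(z₀)/Q'(z₀).

Q'(z) = 3*z^2 - 13*z/3 + 7*I*z/3 - 7/6 - 17*I/18, so Q'(-1/3 + I) = -85/18 - 145*I/18.
P(-1/3 + I) = (-2/3 - I)*exp(-1/3 + I).

Res(f, -1/3 + I) = ((-2/3 - I)*exp(-1/3 + I))/(-85/18 - 145*I/18) = (363/2825 - 21*I/2825)*exp(-1/3 + I)

Final answer: (363/2825 - 21*I/2825)*exp(-1/3 + I)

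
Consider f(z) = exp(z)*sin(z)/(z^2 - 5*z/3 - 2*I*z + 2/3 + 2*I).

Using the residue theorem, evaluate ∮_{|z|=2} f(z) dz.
By the residue theorem, ∮_C f(z) dz = 2πi · (sum of the residues of f at the poles inside |z| = 2).

The denominator factors as (z - 2/3 - 2*I)*(z - 1), so the singularities of f are simple poles at z = 2/3 + 2*I, z = 1.
  |2/3 + 2*I|² = 40/9 > 4 = 2², so this pole is outside the contour.
  |1|² = 1 < 4 = 2², so this pole is inside the contour.

With P(z) = exp(z)*sin(z) and Q(z) = z^2 - 5*z/3 - 2*I*z + 2/3 + 2*I, each pole is simple, so Res(f, z₀) = P(z₀)/Q'(z₀) with Q'(z) = 2*z - 5/3 - 2*I.
  Res(f, 1) = P(1)/Q'(1) = (exp(1)*sin(1))/(1/3 - 2*I) = exp(1)*(3/37 + 18*I/37)*sin(1)

∮_C f(z) dz = 2πi · (exp(1)*(3/37 + 18*I/37)*sin(1)) = exp(1)*pi*(-36/37 + 6*I/37)*sin(1)

Final answer: exp(1)*pi*(-36/37 + 6*I/37)*sin(1)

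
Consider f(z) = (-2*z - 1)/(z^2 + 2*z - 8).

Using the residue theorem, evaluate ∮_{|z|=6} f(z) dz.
By the residue theorem, ∮_C f(z) dz = 2πi · (sum of the residues of f at the poles inside |z| = 6).

The denominator factors as (z - 2)*(z + 4), so the singularities of f are simple poles at z = 2, z = -4.
  |2|² = 4 < 36 = 6², so this pole is inside the contour.
  |-4|² = 16 < 36 = 6², so this pole is inside the contour.

With P(z) = -2*z - 1 and Q(z) = z^2 + 2*z - 8, each pole is simple, so Res(f, z₀) = P(z₀)/Q'(z₀) with Q'(z) = 2*z + 2.
  Res(f, 2) = P(2)/Q'(2) = (-5)/(6) = -5/6
  Res(f, -4) = P(-4)/Q'(-4) = (7)/(-6) = -7/6

Sum of residues inside C: -2
∮_C f(z) dz = 2πi · (-2) = -4*I*pi

Final answer: -4*I*pi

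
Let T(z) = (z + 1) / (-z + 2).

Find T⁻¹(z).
Set w = T(z) = (z + 1) / (-z + 2) and solve for z:
  w*(-z + 2) = z + 1
  2*w + z*(-w - 1) - 1 = 0
  z*(-w - 1) = 1 - 2*w
  z = (2*w - 1)/(w + 1)
Renaming the variable, T⁻¹(z) = (2*z - 1)/(z + 1).
(Check: ad - bc = 3 ≠ 0, so T is invertible.)

Final answer: (2*z - 1)/(z + 1)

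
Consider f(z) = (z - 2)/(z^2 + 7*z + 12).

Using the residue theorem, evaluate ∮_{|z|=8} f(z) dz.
By the residue theorem, ∮_C f(z) dz = 2πi · (sum of the residues of f at the poles inside |z| = 8).

The denominator factors as (z + 4)*(z + 3), so the singularities of f are simple poles at z = -4, z = -3.
  |-4|² = 16 < 64 = 8², so this pole is inside the contour.
  |-3|² = 9 < 64 = 8², so this pole is inside the contour.

With P(z) = z - 2 and Q(z) = z^2 + 7*z + 12, each pole is simple, so Res(f, z₀) = P(z₀)/Q'(z₀) with Q'(z) = 2*z + 7.
  Res(f, -4) = P(-4)/Q'(-4) = (-6)/(-1) = 6
  Res(f, -3) = P(-3)/Q'(-3) = (-5)/(1) = -5

Sum of residues inside C: 1
∮_C f(z) dz = 2πi · (1) = 2*I*pi

Final answer: 2*I*pi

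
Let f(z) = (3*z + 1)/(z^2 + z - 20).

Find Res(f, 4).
Write f(z) = P(z)/Q(z) with P(z) = 3*z + 1 and Q(z) = z^2 + z - 20.
The denominator factors as Q(z) = (z - 4)*(z + 5), so z = 4 is a simple zero of Q and P is analytic there; z = 4 is therefore a simple pole and
  Res(f, z₀) = P(z₀)/Q'(z₀).

Q'(z) = 2*z + 1, so Q'(4) = 9.
P(4) = 13.

Res(f, 4) = (13)/(9) = 13/9

Final answer: 13/9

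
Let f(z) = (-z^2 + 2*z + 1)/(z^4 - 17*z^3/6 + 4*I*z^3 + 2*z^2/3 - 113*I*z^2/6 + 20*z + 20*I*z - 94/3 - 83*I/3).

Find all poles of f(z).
The singularities of f are the zeros of the denominator. Factoring,
  z^4 - 17*z^3/6 + 4*I*z^3 + 2*z^2/3 - 113*I*z^2/6 + 20*z + 20*I*z - 94/3 - 83*I/3 = (z - 1 - I)*(z + 1/2 + 3*I)*(z - 3 - I)*(z + 2/3 + 3*I)
so the candidates are z = 1 + I, z = -1/2 - 3*I, z = 3 + I, z = -2/3 - 3*I.

Check the numerator P(z) = -z^2 + 2*z + 1 at each one:
  P(1 + I) = 3 ≠ 0, so z = 1 + I is a (simple) pole.
  P(-1/2 - 3*I) = 35/4 - 9*I ≠ 0, so z = -1/2 - 3*I is a (simple) pole.
  P(3 + I) = -1 - 4*I ≠ 0, so z = 3 + I is a (simple) pole.
  P(-2/3 - 3*I) = 74/9 - 10*I ≠ 0, so z = -2/3 - 3*I is a (simple) pole.

Poles of f: {-2/3 - 3*I, -1/2 - 3*I, 1 + I, 3 + I}

Final answer: {-2/3 - 3*I, -1/2 - 3*I, 1 + I, 3 + I}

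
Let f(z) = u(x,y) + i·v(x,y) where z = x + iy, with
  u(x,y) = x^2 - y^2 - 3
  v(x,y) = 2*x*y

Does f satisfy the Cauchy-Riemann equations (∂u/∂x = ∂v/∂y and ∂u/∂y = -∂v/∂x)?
∂u/∂x = 2*x
∂v/∂y = 2*x
∂u/∂y = -2*y
∂v/∂x = 2*y
∂u/∂x = ∂v/∂y and ∂u/∂y = -∂v/∂x hold identically; f is analytic.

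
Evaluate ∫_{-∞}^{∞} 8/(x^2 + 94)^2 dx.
Let f(z) = 8/(z^2 + 94)^2. The denominator has no real zeros and deg Q - deg P = 4 ≥ 2, so the integral of f over the upper semicircle |z| = R tends to 0 as R → ∞. Closing the contour in the upper half-plane,
  ∫_{-∞}^{∞} f(x) dx = 2πi · Σ Res(f, z_k)  over the poles with Im z_k > 0.

Zeros of the denominator: z^2 + 94 = 0 gives z = ±sqrt(94)*I.
Upper half-plane: z = sqrt(94)*I (a pole of order 2).

Write f(z) = g(z)/(z - sqrt(94)*I)^2 with g(z) = 8/(z + sqrt(94)*I)^2. For a double pole, Res(f, z₀) = g'(z₀):
  g'(z) = -16/(z + sqrt(94)*I)^3
  Res(f, sqrt(94)*I) = g'(sqrt(94)*I) = -sqrt(94)*I/4418

∫_{-∞}^{∞} f(x) dx = 2πi · (-sqrt(94)*I/4418) = sqrt(94)*pi/2209

Final answer: sqrt(94)*pi/2209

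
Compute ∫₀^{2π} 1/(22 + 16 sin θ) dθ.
Call the integral J. The integrand is 2π-periodic and we integrate over a full period, so shifting θ does not change the value (θ → θ + π/2 turns sin θ into cos θ). Hence
  J = ∫₀^{2π} dθ/(22 + 16 cos θ).
Put z = e^{iθ}: then cos θ = (z + 1/z)/2, dθ = dz/(iz), and z runs once counterclockwise around |z| = 1:
  J = ∮_{|z|=1} 1/(22 + 16*(z + 1/z)/2) · dz/(iz) = (2/i) ∮_{|z|=1} dz/(16*z^2 + 44*z + 16).
The roots of 16*z^2 + 44*z + 16 are z = (-22 ± sqrt(22^2 - 16^2))/16, with sqrt(228) = 2*sqrt(57); their product is 1, so only z₊ = -11/8 + sqrt(57)/8 lies inside the unit circle (z₋ = -11/8 - sqrt(57)/8 lies outside).
z₊ is a simple zero of q(z) = 16*z^2 + 44*z + 16, so Res(1/q, z₊) = 1/q'(z₊) with q'(z) = 32*z + 44; and q'(z₊) = 16*(z₊ - z₋) = 4*sqrt(57).
Therefore J = (2/i) · 2πi · 1/(4*sqrt(57)) = 2*pi/(2*sqrt(57)) = sqrt(57)*pi/57

Final answer: sqrt(57)*pi/57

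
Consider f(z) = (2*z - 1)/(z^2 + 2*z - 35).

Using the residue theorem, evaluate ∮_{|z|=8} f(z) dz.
By the residue theorem, ∮_C f(z) dz = 2πi · (sum of the residues of f at the poles inside |z| = 8).

The denominator factors as (z - 5)*(z + 7), so the singularities of f are simple poles at z = 5, z = -7.
  |5|² = 25 < 64 = 8², so this pole is inside the contour.
  |-7|² = 49 < 64 = 8², so this pole is inside the contour.

With P(z) = 2*z - 1 and Q(z) = z^2 + 2*z - 35, each pole is simple, so Res(f, z₀) = P(z₀)/Q'(z₀) with Q'(z) = 2*z + 2.
  Res(f, 5) = P(5)/Q'(5) = (9)/(12) = 3/4
  Res(f, -7) = P(-7)/Q'(-7) = (-15)/(-12) = 5/4

Sum of residues inside C: 2
∮_C f(z) dz = 2πi · (2) = 4*I*pi

Final answer: 4*I*pi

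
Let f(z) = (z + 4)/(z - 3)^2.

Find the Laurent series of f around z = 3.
Put w = z - (3), i.e. z = w + 3. The denominator is w^2, so it suffices to rewrite the numerator in powers of w.

P(z) = z + 4
P(w + 3) = 7 + w

Dividing each term by w^2:
  f = 7/w^2 + 1/w

Substituting back w = z - 3:
  f(z) = 7/(z - 3)^2 + 1/(z - 3)

The series is finite because the numerator is a polynomial; the negative powers form the principal part, and the coefficient of 1/(z - 3) gives Res(f, 3) = 1.

Final answer: 7/(z - 3)^2 + 1/(z - 3)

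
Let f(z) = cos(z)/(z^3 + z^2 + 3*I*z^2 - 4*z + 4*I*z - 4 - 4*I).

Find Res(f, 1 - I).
Write f(z) = P(z)/Q(z) with P(z) = cos(z) and Q(z) = z^3 + z^2 + 3*I*z^2 - 4*z + 4*I*z - 4 - 4*I.
The denominator factors as Q(z) = (z + 2*I)*(z - 1 + I)*(z + 2), so z = 1 - I is a simple zero of Q and P is analytic there; z = 1 - I is therefore a simple pole and
  Res(f, z₀) = P(z₀)/Q'(z₀).

Q'(z) = 3*z^2 + 2*z + 6*I*z - 4 + 4*I, so Q'(1 - I) = 4 + 2*I.
P(1 - I) = cos(1 - I).

Res(f, 1 - I) = (cos(1 - I))/(4 + 2*I) = (1/5 - I/10)*cos(1 - I)

Final answer: (1/5 - I/10)*cos(1 - I)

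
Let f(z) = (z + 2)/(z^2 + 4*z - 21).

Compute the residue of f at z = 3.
Write f(z) = P(z)/Q(z) with P(z) = z + 2 and Q(z) = z^2 + 4*z - 21.
The denominator factors as Q(z) = (z + 7)*(z - 3), so z = 3 is a simple zero of Q and P is analytic there; z = 3 is therefore a simple pole and
  Res(f, z₀) = P(z₀)/Q'(z₀).

Q'(z) = 2*z + 4, so Q'(3) = 10.
P(3) = 5.

Res(f, 3) = (5)/(10) = 1/2

Final answer: 1/2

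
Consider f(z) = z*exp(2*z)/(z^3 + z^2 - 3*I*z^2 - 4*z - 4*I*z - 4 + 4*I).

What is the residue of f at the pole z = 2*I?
Write f(z) = P(z)/Q(z) with P(z) = z*exp(2*z) and Q(z) = z^3 + z^2 - 3*I*z^2 - 4*z - 4*I*z - 4 + 4*I.
The denominator factors as Q(z) = (z - 2*I)*(z - 1 - I)*(z + 2), so z = 2*I is a simple zero of Q and P is analytic there; z = 2*I is therefore a simple pole and
  Res(f, z₀) = P(z₀)/Q'(z₀).

Q'(z) = 3*z^2 + 2*z - 6*I*z - 4 - 4*I, so Q'(2*I) = -4.
P(2*I) = 2*I*exp(4*I).

Res(f, 2*I) = (2*I*exp(4*I))/(-4) = -I*exp(4*I)/2

Final answer: -I*exp(4*I)/2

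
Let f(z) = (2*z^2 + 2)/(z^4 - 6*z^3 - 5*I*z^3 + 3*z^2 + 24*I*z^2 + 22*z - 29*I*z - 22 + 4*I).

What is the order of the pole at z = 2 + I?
Factor the denominator:
  z^4 - 6*z^3 - 5*I*z^3 + 3*z^2 + 24*I*z^2 + 22*z - 29*I*z - 22 + 4*I = (z - 2 - I)^3*(z - 2*I)

The numerator P(z) = 2*z^2 + 2 has P(2 + I) = 8 + 8*I ≠ 0, so no factor of (z - 2 - I) cancels.
Near z = 2 + I we can therefore write f(z) = g(z)/(z - 2 - I)^3 with g analytic at 2 + I and g(2 + I) ≠ 0 (g is the numerator divided by the remaining denominator factors).

Hence z = 2 + I is a pole of order 3.

Final answer: 3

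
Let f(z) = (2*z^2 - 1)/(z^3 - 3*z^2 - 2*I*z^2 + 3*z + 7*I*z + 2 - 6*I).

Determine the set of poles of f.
The singularities of f are the zeros of the denominator. Factoring,
  z^3 - 3*z^2 - 2*I*z^2 + 3*z + 7*I*z + 2 - 6*I = (z - 2*I)*(z - 2 + I)*(z - 1 - I)
so the candidates are z = 2*I, z = 2 - I, z = 1 + I.

Check the numerator P(z) = 2*z^2 - 1 at each one:
  P(2*I) = -9 ≠ 0, so z = 2*I is a (simple) pole.
  P(2 - I) = 5 - 8*I ≠ 0, so z = 2 - I is a (simple) pole.
  P(1 + I) = -1 + 4*I ≠ 0, so z = 1 + I is a (simple) pole.

Poles of f: {2*I, 1 + I, 2 - I}

Final answer: {2*I, 1 + I, 2 - I}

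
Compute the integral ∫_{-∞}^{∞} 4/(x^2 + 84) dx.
Let f(z) = 4/(z^2 + 84). The denominator has no real zeros and deg Q - deg P = 2 ≥ 2, so the integral of f over the upper semicircle |z| = R tends to 0 as R → ∞. Closing the contour in the upper half-plane,
  ∫_{-∞}^{∞} f(x) dx = 2πi · Σ Res(f, z_k)  over the poles with Im z_k > 0.

Zeros of the denominator: z^2 + 84 = 0 gives z = ±2*sqrt(21)*I.
Upper half-plane: z = 2*sqrt(21)*I (simple).

Each pole is a simple zero of Q(z) = z^2 + 84, so Res(f, z₀) = P(z₀)/Q'(z₀) with P(z) = 4, Q'(z) = 2*z:
  Res(f, 2*sqrt(21)*I) = (4)/(4*sqrt(21)*I) = -sqrt(21)*I/21

∫_{-∞}^{∞} f(x) dx = 2πi · (-sqrt(21)*I/21) = 2*sqrt(21)*pi/21

Final answer: 2*sqrt(21)*pi/21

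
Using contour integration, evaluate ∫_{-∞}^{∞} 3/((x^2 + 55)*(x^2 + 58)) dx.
Let f(z) = 3/((z^2 + 55)*(z^2 + 58)). The denominator has no real zeros and deg Q - deg P = 4 ≥ 2, so the integral of f over the upper semicircle |z| = R tends to 0 as R → ∞. Closing the contour in the upper half-plane,
  ∫_{-∞}^{∞} f(x) dx = 2πi · Σ Res(f, z_k)  over the poles with Im z_k > 0.

Zeros of the denominator: z^2 + 55 = 0 gives z = ±sqrt(55)*I; z^2 + 58 = 0 gives z = ±sqrt(58)*I.
Upper half-plane: z = sqrt(55)*I, z = sqrt(58)*I (simple).

Each pole is a simple zero of Q(z) = z^4 + 113*z^2 + 3190, so Res(f, z₀) = P(z₀)/Q'(z₀) with P(z) = 3, Q'(z) = 4*z^3 + 226*z:
  Res(f, sqrt(55)*I) = (3)/(6*sqrt(55)*I) = -sqrt(55)*I/110
  Res(f, sqrt(58)*I) = (3)/(-6*sqrt(58)*I) = sqrt(58)*I/116

Sum of residues: I*(-sqrt(55)/110 + sqrt(58)/116)
∫_{-∞}^{∞} f(x) dx = 2πi · (I*(-sqrt(55)/110 + sqrt(58)/116)) = pi*(-55*sqrt(58) + 58*sqrt(55))/3190

Final answer: pi*(-55*sqrt(58) + 58*sqrt(55))/3190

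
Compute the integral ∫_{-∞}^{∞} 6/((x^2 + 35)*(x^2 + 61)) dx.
Let f(z) = 6/((z^2 + 35)*(z^2 + 61)). The denominator has no real zeros and deg Q - deg P = 4 ≥ 2, so the integral of f over the upper semicircle |z| = R tends to 0 as R → ∞. Closing the contour in the upper half-plane,
  ∫_{-∞}^{∞} f(x) dx = 2πi · Σ Res(f, z_k)  over the poles with Im z_k > 0.

Zeros of the denominator: z^2 + 35 = 0 gives z = ±sqrt(35)*I; z^2 + 61 = 0 gives z = ±sqrt(61)*I.
Upper half-plane: z = sqrt(35)*I, z = sqrt(61)*I (simple).

Each pole is a simple zero of Q(z) = z^4 + 96*z^2 + 2135, so Res(f, z₀) = P(z₀)/Q'(z₀) with P(z) = 6, Q'(z) = 4*z^3 + 192*z:
  Res(f, sqrt(35)*I) = (6)/(52*sqrt(35)*I) = -3*sqrt(35)*I/910
  Res(f, sqrt(61)*I) = (6)/(-52*sqrt(61)*I) = 3*sqrt(61)*I/1586

Sum of residues: 3*I*(-61*sqrt(35) + 35*sqrt(61))/55510
∫_{-∞}^{∞} f(x) dx = 2πi · (3*I*(-61*sqrt(35) + 35*sqrt(61))/55510) = 3*pi*(-35*sqrt(61) + 61*sqrt(35))/27755

Final answer: 3*pi*(-35*sqrt(61) + 61*sqrt(35))/27755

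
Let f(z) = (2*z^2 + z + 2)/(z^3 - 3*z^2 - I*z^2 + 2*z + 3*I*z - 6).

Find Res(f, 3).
Write f(z) = P(z)/Q(z) with P(z) = 2*z^2 + z + 2 and Q(z) = z^3 - 3*z^2 - I*z^2 + 2*z + 3*I*z - 6.
The denominator factors as Q(z) = (z - 2*I)*(z - 3)*(z + I), so z = 3 is a simple zero of Q and P is analytic there; z = 3 is therefore a simple pole and
  Res(f, z₀) = P(z₀)/Q'(z₀).

Q'(z) = 3*z^2 - 6*z - 2*I*z + 2 + 3*I, so Q'(3) = 11 - 3*I.
P(3) = 23.

Res(f, 3) = (23)/(11 - 3*I) = 253/130 + 69*I/130

Final answer: 253/130 + 69*I/130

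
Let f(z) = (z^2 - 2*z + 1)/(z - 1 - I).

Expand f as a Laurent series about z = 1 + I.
Put w = z - (1 + I), i.e. z = w + 1 + I. The denominator is w, so it suffices to rewrite the numerator in powers of w.

P(z) = z^2 - 2*z + 1
P(w + 1 + I) = -1 + 2*I*w + w^2

Dividing each term by w:
  f = -1/w + 2*I + w

Substituting back w = z - 1 - I:
  f(z) = -1/(z - 1 - I) + 2*I + (z - 1 - I)

The series is finite because the numerator is a polynomial; the negative powers form the principal part, and the coefficient of 1/(z - 1 - I) gives Res(f, 1 + I) = -1.

Final answer: -1/(z - 1 - I) + 2*I + (z - 1 - I)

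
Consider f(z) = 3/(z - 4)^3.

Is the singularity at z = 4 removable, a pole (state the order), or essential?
Write f(z) = g(z)/(z - 4)^3 with g(z) = 3.
g is entire and g(4) = 3 ≠ 0, so no factor of (z - 4) cancels: the Laurent expansion of f about z = 4 starts at the power -3, i.e. lim_{z→z₀} (z - z₀)^3 f(z) = 3 is finite and nonzero.
So z = 4 is a pole of order 3.

Final answer: pole of order 3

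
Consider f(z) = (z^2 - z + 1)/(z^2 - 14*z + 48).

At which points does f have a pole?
The singularities of f are the zeros of the denominator. Factoring,
  z^2 - 14*z + 48 = (z - 6)*(z - 8)
so the candidates are z = 6, z = 8.

Check the numerator P(z) = z^2 - z + 1 at each one:
  P(6) = 31 ≠ 0, so z = 6 is a (simple) pole.
  P(8) = 57 ≠ 0, so z = 8 is a (simple) pole.

Poles of f: {6, 8}

Final answer: {6, 8}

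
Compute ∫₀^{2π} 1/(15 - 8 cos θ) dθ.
2*sqrt(161)*pi/161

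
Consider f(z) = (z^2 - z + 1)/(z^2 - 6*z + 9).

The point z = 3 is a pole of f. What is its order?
2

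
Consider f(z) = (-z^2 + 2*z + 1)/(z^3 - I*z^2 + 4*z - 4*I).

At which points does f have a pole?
The singularities of f are the zeros of the denominator. Factoring,
  z^3 - I*z^2 + 4*z - 4*I = (z - 2*I)*(z + 2*I)*(z - I)
so the candidates are z = 2*I, z = -2*I, z = I.

Check the numerator P(z) = -z^2 + 2*z + 1 at each one:
  P(2*I) = 5 + 4*I ≠ 0, so z = 2*I is a (simple) pole.
  P(-2*I) = 5 - 4*I ≠ 0, so z = -2*I is a (simple) pole.
  P(I) = 2 + 2*I ≠ 0, so z = I is a (simple) pole.

Poles of f: {-2*I, I, 2*I}

Final answer: {-2*I, I, 2*I}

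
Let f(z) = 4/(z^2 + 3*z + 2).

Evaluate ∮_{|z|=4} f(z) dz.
0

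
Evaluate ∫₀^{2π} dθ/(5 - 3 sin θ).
pi/2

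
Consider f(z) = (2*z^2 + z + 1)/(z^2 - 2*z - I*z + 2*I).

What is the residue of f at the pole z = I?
3/5 - I/5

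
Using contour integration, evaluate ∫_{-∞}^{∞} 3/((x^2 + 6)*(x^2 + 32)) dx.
Let f(z) = 3/((z^2 + 6)*(z^2 + 32)). The denominator has no real zeros and deg Q - deg P = 4 ≥ 2, so the integral of f over the upper semicircle |z| = R tends to 0 as R → ∞. Closing the contour in the upper half-plane,
  ∫_{-∞}^{∞} f(x) dx = 2πi · Σ Res(f, z_k)  over the poles with Im z_k > 0.

Zeros of the denominator: z^2 + 6 = 0 gives z = ±sqrt(6)*I; z^2 + 32 = 0 gives z = ±4*sqrt(2)*I.
Upper half-plane: z = 4*sqrt(2)*I, z = sqrt(6)*I (simple).

Each pole is a simple zero of Q(z) = z^4 + 38*z^2 + 192, so Res(f, z₀) = P(z₀)/Q'(z₀) with P(z) = 3, Q'(z) = 4*z^3 + 76*z:
  Res(f, 4*sqrt(2)*I) = (3)/(-208*sqrt(2)*I) = 3*sqrt(2)*I/416
  Res(f, sqrt(6)*I) = (3)/(52*sqrt(6)*I) = -sqrt(6)*I/104

Sum of residues: I*(-4*sqrt(6) + 3*sqrt(2))/416
∫_{-∞}^{∞} f(x) dx = 2πi · (I*(-4*sqrt(6) + 3*sqrt(2))/416) = pi*(-3*sqrt(2) + 4*sqrt(6))/208

Final answer: pi*(-3*sqrt(2) + 4*sqrt(6))/208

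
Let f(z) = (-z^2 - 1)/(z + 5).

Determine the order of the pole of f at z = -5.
Factor the denominator:
  z + 5 = (z + 5)

The numerator P(z) = -z^2 - 1 has P(-5) = -26 ≠ 0, so no factor of (z + 5) cancels.
Near z = -5 we can therefore write f(z) = g(z)/(z + 5) with g analytic at -5 and g(-5) ≠ 0 (g is just the numerator).

Hence z = -5 is a pole of order 1.

Final answer: 1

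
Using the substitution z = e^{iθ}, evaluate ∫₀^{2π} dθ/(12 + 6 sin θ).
Call the integral J. The integrand is 2π-periodic and we integrate over a full period, so shifting θ does not change the value (θ → θ + π/2 turns sin θ into cos θ). Hence
  J = ∫₀^{2π} dθ/(12 + 6 cos θ).
Put z = e^{iθ}: then cos θ = (z + 1/z)/2, dθ = dz/(iz), and z runs once counterclockwise around |z| = 1:
  J = ∮_{|z|=1} 1/(12 + 6*(z + 1/z)/2) · dz/(iz) = (2/i) ∮_{|z|=1} dz/(6*z^2 + 24*z + 6).
The roots of 6*z^2 + 24*z + 6 are z = (-12 ± sqrt(12^2 - 6^2))/6, with sqrt(108) = 6*sqrt(3); their product is 1, so only z₊ = -2 + sqrt(3) lies inside the unit circle (z₋ = -2 - sqrt(3) lies outside).
z₊ is a simple zero of q(z) = 6*z^2 + 24*z + 6, so Res(1/q, z₊) = 1/q'(z₊) with q'(z) = 12*z + 24; and q'(z₊) = 6*(z₊ - z₋) = 12*sqrt(3).
Therefore J = (2/i) · 2πi · 1/(12*sqrt(3)) = 2*pi/(6*sqrt(3)) = sqrt(3)*pi/9

Final answer: sqrt(3)*pi/9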